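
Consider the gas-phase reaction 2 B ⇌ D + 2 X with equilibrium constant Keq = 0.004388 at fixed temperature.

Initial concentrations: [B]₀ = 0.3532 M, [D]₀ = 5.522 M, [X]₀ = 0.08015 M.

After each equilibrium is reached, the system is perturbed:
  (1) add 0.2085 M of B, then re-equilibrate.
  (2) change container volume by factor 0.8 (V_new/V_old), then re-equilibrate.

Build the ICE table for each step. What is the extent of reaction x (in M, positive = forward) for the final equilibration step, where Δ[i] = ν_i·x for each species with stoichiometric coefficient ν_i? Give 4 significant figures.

x = -0.001135 M

Q₀ = 0.2844 vs Keq = 0.004388 ⇒ Q>K, reverse
Step 1:
                   B          D          X
  Initial     0.3532      5.522    0.08015
  Change     0.06823   -0.03412   -0.06823
  Equil       0.4214      5.488    0.01192
  solve Keq expr → x = -0.03412; check Q = 0.004388
Then add 0.2085 M of B.
Step 2:
                   B          D          X
  Initial     0.6299      5.488    0.01192
  Change   -0.005729   0.002865   0.005729
  Equil       0.6242      5.491    0.01765
  solve Keq expr → x = 0.002865; check Q = 0.004388
Then change container volume by factor 0.8 (V_new/V_old).
Step 3:
                   B          D          X
  Initial     0.7803      6.863    0.02206
  Change     0.00227  -0.001135   -0.00227
  Equil       0.7825      6.862    0.01979
  solve Keq expr → x = -0.001135; check Q = 0.004388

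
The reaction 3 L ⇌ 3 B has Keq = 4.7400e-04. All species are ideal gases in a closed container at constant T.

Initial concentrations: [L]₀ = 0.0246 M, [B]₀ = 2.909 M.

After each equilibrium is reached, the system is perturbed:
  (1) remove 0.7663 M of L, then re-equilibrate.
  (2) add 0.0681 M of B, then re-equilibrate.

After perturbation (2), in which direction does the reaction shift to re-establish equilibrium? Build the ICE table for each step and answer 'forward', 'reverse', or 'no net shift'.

Q₀ = 1.6536e+06 vs Keq = 4.7400e-04 ⇒ Q>K, reverse
Step 1:
                    L           B
  init         0.0246       2.909
  Δ             2.697      -2.697
  eq            2.721      0.2122
  solve Keq expr → x = -0.8989; check Q = 4.7400e-04
Then remove 0.7663 M of L.
Step 2:
                    L           B
  init          1.955      0.2122
  Δ           0.05543    -0.05543
  eq            2.011      0.1568
  solve Keq expr → x = -0.01848; check Q = 4.7400e-04
Then add 0.0681 M of B.
Step 3:
                    L           B
  init          2.011      0.2249
  Δ           0.06317    -0.06317
  eq            2.074      0.1617
  solve Keq expr → x = -0.02106; check Q = 4.7400e-04

Direction: reverse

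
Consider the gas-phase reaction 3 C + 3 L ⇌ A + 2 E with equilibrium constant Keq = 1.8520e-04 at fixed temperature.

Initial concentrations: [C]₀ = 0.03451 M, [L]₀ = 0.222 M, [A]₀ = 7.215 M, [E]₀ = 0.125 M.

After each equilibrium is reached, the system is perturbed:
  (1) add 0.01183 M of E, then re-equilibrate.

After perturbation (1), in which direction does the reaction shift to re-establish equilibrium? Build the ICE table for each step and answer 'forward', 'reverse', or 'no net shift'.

Direction: reverse

Q₀ = 2.5070e+05 vs Keq = 1.8520e-04 ⇒ Q>K, reverse
Step 1:
                  C         L         A         E
  I         0.03451     0.222     7.215     0.125
  C          0.1873    0.1873  -0.06243   -0.1249
  E          0.2218    0.4093     7.153 1.3918e-04
  solve Keq expr → x = -0.06243; check Q = 1.8520e-04
Then add 0.01183 M of E.
Step 2:
                  C         L         A         E
  I          0.2218    0.4093     7.153   0.01197
  C          0.0177    0.0177 -0.005901   -0.0118
  E          0.2395     0.427     7.147 1.6649e-04
  solve Keq expr → x = -0.005901; check Q = 1.8520e-04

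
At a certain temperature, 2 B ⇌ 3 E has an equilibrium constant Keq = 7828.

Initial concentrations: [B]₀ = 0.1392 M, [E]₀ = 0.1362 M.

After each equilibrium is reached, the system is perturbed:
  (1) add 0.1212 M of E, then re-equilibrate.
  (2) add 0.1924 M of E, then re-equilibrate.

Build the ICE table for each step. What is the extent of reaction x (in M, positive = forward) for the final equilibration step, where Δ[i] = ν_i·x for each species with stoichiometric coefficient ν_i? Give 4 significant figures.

x = -0.001191 M

Q₀ = 0.1304 vs Keq = 7828 ⇒ Q<K, forward
Step 1:
                  B         E
  init       0.1392    0.1362
  Δ         -0.1369    0.2054
  eq       0.002257    0.3416
  solve Keq expr → x = 0.06847; check Q = 7828
Then add 0.1212 M of E.
Step 2:
                  B         E
  init     0.002257    0.4628
  Δ         0.00128  -0.00192
  eq       0.003537    0.4609
  solve Keq expr → x = -6.3990e-04; check Q = 7828
Then add 0.1924 M of E.
Step 3:
                  B         E
  init     0.003537    0.6533
  Δ        0.002383 -0.003574
  eq       0.005919    0.6497
  solve Keq expr → x = -0.001191; check Q = 7828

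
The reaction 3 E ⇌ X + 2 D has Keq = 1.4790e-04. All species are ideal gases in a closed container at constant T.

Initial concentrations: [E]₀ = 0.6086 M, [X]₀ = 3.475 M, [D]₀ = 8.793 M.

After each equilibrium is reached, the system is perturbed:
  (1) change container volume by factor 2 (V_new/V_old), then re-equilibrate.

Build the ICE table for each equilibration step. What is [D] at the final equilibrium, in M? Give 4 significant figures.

Q₀ = 1192 vs Keq = 1.4790e-04 ⇒ Q>K, reverse
Step 1:
                    E           X           D
  Initial      0.6086       3.475       8.793
  Change        10.27      -3.425      -6.849
  Equil         10.88     0.05044       1.944
  solve Keq expr → x = -3.425; check Q = 1.4790e-04
Then change container volume by factor 2 (V_new/V_old).
Step 2:
                    E           X           D
  Initial       5.441     0.02522      0.9719
  Change            0           0           0
  Equil         5.441     0.02522      0.9719
  solve Keq expr → x = 0; check Q = 1.4790e-04

[D]_eq = 0.9719 M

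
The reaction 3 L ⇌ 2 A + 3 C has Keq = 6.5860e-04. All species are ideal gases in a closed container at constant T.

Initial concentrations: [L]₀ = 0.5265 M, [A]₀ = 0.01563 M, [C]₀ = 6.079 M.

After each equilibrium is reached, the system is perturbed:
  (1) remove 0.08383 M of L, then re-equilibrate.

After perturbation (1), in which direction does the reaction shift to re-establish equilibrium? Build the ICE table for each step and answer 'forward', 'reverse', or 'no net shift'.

Direction: reverse

Q₀ = 0.376 vs Keq = 6.5860e-04 ⇒ Q>K, reverse
Step 1:
                   L          A          C
  Initial     0.5265    0.01563      6.079
  Change     0.02239   -0.01493   -0.02239
  Equil       0.5489 7.0017e-04      6.057
  solve Keq expr → x = -0.007465; check Q = 6.5860e-04
Then remove 0.08383 M of L.
Step 2:
                   L          A          C
  Initial     0.4651 7.0017e-04      6.057
  Change  2.3051e-04 -1.5367e-04 -2.3051e-04
  Equil       0.4653 5.4649e-04      6.056
  solve Keq expr → x = -7.6836e-05; check Q = 6.5860e-04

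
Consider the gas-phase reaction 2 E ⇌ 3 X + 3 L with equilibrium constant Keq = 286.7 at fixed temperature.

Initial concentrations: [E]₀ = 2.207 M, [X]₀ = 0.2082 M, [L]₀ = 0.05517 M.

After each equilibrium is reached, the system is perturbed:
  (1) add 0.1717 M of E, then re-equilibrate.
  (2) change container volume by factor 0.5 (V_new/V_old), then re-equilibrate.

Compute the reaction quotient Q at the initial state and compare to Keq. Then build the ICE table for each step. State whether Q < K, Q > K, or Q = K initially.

Q₀ = 3.1113e-07 vs Keq = 286.7 ⇒ Q<K, forward
Step 1:
                    E           X           L
  Initial       2.207      0.2082     0.05517
  Change       -1.464       2.196       2.196
  Equil        0.7433       2.404       2.251
  solve Keq expr → x = 0.7319; check Q = 286.7
Then add 0.1717 M of E.
Step 2:
                    E           X           L
  Initial       0.915       2.404       2.251
  Change     -0.06859      0.1029      0.1029
  Equil        0.8464       2.507       2.354
  solve Keq expr → x = 0.0343; check Q = 286.7
Then change container volume by factor 0.5 (V_new/V_old).
Step 3:
                    E           X           L
  Initial       1.693       5.013       4.707
  Change       0.8894      -1.334      -1.334
  Equil         2.582       3.679       3.373
  solve Keq expr → x = -0.4447; check Q = 286.7

Q₀ = 3.1113e-07; Q < K (proceeds forward)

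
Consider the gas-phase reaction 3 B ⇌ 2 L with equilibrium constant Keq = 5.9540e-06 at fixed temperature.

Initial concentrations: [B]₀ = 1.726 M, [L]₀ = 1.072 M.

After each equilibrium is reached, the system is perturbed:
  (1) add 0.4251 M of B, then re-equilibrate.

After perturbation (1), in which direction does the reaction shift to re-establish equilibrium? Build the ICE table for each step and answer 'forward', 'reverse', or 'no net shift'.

Direction: forward

Q₀ = 0.2235 vs Keq = 5.9540e-06 ⇒ Q>K, reverse
Step 1:
                   B          L
  I            1.726      1.072
  C            1.586     -1.057
  E            3.312    0.01471
  solve Keq expr → x = -0.5286; check Q = 5.9540e-06
Then add 0.4251 M of B.
Step 2:
                   B          L
  I            3.737    0.01471
  C        -0.004335    0.00289
  E            3.733     0.0176
  solve Keq expr → x = 0.001445; check Q = 5.9540e-06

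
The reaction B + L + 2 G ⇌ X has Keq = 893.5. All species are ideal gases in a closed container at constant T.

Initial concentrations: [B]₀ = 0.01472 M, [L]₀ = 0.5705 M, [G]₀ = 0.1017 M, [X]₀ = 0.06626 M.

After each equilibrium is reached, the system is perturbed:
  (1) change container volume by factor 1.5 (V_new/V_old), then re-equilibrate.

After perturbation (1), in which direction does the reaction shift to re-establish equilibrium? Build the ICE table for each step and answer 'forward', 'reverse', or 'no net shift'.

Direction: reverse

Q₀ = 762.9 vs Keq = 893.5 ⇒ Q<K, forward
Step 1:
                    B           L           G           X
  I           0.01472      0.5705      0.1017     0.06626
  C          -0.00124    -0.00124    -0.00248     0.00124
  E           0.01348      0.5693     0.09922      0.0675
  solve Keq expr → x = 0.00124; check Q = 893.5
Then change container volume by factor 1.5 (V_new/V_old).
Step 2:
                    B           L           G           X
  I          0.008987      0.3795     0.06615       0.045
  C          0.007492    0.007492     0.01498   -0.007492
  E           0.01648       0.387     0.08113     0.03751
  solve Keq expr → x = -0.007492; check Q = 893.5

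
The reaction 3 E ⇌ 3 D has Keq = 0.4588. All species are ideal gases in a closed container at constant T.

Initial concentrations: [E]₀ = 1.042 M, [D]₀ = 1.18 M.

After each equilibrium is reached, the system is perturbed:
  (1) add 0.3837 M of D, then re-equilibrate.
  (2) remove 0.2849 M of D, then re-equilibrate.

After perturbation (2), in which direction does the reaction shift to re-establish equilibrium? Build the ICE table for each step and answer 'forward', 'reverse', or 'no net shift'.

Q₀ = 1.452 vs Keq = 0.4588 ⇒ Q>K, reverse
Step 1:
                    E           D
  init          1.042        1.18
  Δ            0.2125     -0.2125
  eq            1.254      0.9675
  solve Keq expr → x = -0.07082; check Q = 0.4588
Then add 0.3837 M of D.
Step 2:
                    E           D
  init          1.254       1.351
  Δ            0.2166     -0.2166
  eq            1.471       1.135
  solve Keq expr → x = -0.07221; check Q = 0.4588
Then remove 0.2849 M of D.
Step 3:
                    E           D
  init          1.471      0.8497
  Δ           -0.1608      0.1608
  eq             1.31       1.011
  solve Keq expr → x = 0.05361; check Q = 0.4588

Direction: forward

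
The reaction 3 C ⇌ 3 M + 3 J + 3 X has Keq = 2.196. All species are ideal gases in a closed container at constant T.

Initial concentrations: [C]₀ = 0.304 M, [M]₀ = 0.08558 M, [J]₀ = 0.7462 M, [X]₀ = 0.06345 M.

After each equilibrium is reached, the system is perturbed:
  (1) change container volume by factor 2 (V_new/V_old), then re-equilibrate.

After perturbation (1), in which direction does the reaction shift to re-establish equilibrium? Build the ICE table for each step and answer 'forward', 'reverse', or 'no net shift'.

Q₀ = 2.3679e-06 vs Keq = 2.196 ⇒ Q<K, forward
Step 1:
                   C          M          J          X
  I            0.304    0.08558     0.7462    0.06345
  C          -0.2329     0.2329     0.2329     0.2329
  E           0.0711     0.3185     0.9791     0.2964
  solve Keq expr → x = 0.07763; check Q = 2.196
Then change container volume by factor 2 (V_new/V_old).
Step 2:
                   C          M          J          X
  I          0.03555     0.1592     0.4896     0.1482
  C         -0.02321    0.02321    0.02321    0.02321
  E          0.01234     0.1825     0.5128     0.1714
  solve Keq expr → x = 0.007737; check Q = 2.196

Direction: forward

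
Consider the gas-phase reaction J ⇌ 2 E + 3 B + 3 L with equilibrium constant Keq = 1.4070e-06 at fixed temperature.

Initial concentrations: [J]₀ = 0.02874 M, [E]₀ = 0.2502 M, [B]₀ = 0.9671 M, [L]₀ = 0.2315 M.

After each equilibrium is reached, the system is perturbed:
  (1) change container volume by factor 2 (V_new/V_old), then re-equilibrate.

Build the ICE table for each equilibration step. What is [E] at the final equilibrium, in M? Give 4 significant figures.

Q₀ = 0.02444 vs Keq = 1.4070e-06 ⇒ Q>K, reverse
Step 1:
                    J           E           B           L
  I           0.02874      0.2502      0.9671      0.2315
  C           0.06768     -0.1354      -0.203      -0.203
  E           0.09642      0.1148      0.7641     0.02846
  solve Keq expr → x = -0.06768; check Q = 1.4070e-06
Then change container volume by factor 2 (V_new/V_old).
Step 2:
                    J           E           B           L
  I           0.04821     0.05742       0.382     0.01423
  C          -0.01134     0.02268     0.03401     0.03401
  E           0.03687      0.0801       0.416     0.04824
  solve Keq expr → x = 0.01134; check Q = 1.4070e-06

[E]_eq = 0.0801 M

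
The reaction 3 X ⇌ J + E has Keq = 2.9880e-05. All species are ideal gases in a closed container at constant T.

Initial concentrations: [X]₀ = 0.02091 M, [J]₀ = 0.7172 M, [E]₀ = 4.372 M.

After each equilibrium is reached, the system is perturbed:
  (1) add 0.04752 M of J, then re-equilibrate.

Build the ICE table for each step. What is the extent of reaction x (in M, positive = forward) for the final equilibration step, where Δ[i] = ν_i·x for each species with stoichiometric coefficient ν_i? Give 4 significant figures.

x = -0.0475 M

Q₀ = 3.4297e+05 vs Keq = 2.9880e-05 ⇒ Q>K, reverse
Step 1:
                   X          J          E
  init       0.02091     0.7172      4.372
  Δ            2.151    -0.7171    -0.7171
  eq           2.172 8.3800e-05      3.655
  solve Keq expr → x = -0.7171; check Q = 2.9880e-05
Then add 0.04752 M of J.
Step 2:
                   X          J          E
  init         2.172     0.0476      3.655
  Δ           0.1425    -0.0475    -0.0475
  eq           2.315 1.0273e-04      3.607
  solve Keq expr → x = -0.0475; check Q = 2.9880e-05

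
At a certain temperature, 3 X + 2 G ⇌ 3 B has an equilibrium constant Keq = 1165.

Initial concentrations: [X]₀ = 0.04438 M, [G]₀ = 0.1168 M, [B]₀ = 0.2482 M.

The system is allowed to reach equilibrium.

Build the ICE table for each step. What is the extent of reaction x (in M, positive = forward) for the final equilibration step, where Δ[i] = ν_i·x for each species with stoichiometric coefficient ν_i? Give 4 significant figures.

Q₀ = 1.2822e+04 vs Keq = 1165 ⇒ Q>K, reverse
Step 1:
                    X           G           B
  I           0.04438      0.1168      0.2482
  C           0.03232     0.02155    -0.03232
  E            0.0767      0.1383      0.2159
  solve Keq expr → x = -0.01077; check Q = 1165

x = -0.01077 M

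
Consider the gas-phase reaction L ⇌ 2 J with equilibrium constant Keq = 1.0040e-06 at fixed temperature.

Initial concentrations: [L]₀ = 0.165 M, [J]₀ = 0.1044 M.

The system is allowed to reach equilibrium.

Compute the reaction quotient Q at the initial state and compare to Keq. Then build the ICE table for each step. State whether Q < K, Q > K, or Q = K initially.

Q₀ = 0.06606 vs Keq = 1.0040e-06 ⇒ Q>K, reverse
Step 1:
                  L         J
  I           0.165    0.1044
  C         0.05197   -0.1039
  E           0.217 4.6673e-04
  solve Keq expr → x = -0.05197; check Q = 1.0040e-06

Q₀ = 0.06606; Q > K (proceeds reverse)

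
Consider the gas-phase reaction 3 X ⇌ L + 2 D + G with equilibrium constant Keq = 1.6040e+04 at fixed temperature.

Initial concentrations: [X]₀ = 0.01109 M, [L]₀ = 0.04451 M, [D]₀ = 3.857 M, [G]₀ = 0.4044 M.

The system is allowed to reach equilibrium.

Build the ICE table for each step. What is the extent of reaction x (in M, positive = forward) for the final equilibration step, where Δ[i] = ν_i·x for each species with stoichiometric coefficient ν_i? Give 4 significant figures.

x = -0.004483 M

Q₀ = 1.9632e+05 vs Keq = 1.6040e+04 ⇒ Q>K, reverse
Step 1:
                  X         L         D         G
  init      0.01109   0.04451     3.857    0.4044
  Δ         0.01345 -0.004483 -0.008966 -0.004483
  eq        0.02454   0.04003     3.848    0.3999
  solve Keq expr → x = -0.004483; check Q = 1.6040e+04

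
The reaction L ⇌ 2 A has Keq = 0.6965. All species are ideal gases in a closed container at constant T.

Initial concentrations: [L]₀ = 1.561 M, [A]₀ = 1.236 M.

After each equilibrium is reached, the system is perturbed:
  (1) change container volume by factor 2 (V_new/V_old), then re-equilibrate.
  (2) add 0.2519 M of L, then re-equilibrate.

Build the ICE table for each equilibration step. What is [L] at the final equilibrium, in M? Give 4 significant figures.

[L]_eq = 0.9374 M

Q₀ = 0.9787 vs Keq = 0.6965 ⇒ Q>K, reverse
Step 1:
                   L          A
  I            1.561      1.236
  C          0.08297    -0.1659
  E            1.644       1.07
  solve Keq expr → x = -0.08297; check Q = 0.6965
Then change container volume by factor 2 (V_new/V_old).
Step 2:
                   L          A
  I            0.822      0.535
  C          -0.0896     0.1792
  E           0.7324     0.7142
  solve Keq expr → x = 0.0896; check Q = 0.6965
Then add 0.2519 M of L.
Step 3:
                   L          A
  I           0.9843     0.7142
  C          -0.0469     0.0938
  E           0.9374      0.808
  solve Keq expr → x = 0.0469; check Q = 0.6965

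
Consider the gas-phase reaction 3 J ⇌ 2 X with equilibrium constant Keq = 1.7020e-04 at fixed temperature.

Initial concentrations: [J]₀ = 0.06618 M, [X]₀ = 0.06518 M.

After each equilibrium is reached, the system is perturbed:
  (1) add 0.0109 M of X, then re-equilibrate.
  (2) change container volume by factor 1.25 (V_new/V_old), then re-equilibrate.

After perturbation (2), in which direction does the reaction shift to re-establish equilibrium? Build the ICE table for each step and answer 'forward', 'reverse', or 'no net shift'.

Q₀ = 14.66 vs Keq = 1.7020e-04 ⇒ Q>K, reverse
Step 1:
                   J          X
  I          0.06618    0.06518
  C          0.09649   -0.06432
  E           0.1627 8.5590e-04
  solve Keq expr → x = -0.03216; check Q = 1.7020e-04
Then add 0.0109 M of X.
Step 2:
                   J          X
  I           0.1627    0.01176
  C          0.01615   -0.01077
  E           0.1788 9.8652e-04
  solve Keq expr → x = -0.005385; check Q = 1.7020e-04
Then change container volume by factor 1.25 (V_new/V_old).
Step 3:
                   J          X
  I           0.1431 7.8921e-04
  C       1.2361e-04 -8.2404e-05
  E           0.1432 7.0681e-04
  solve Keq expr → x = -4.1202e-05; check Q = 1.7020e-04

Direction: reverse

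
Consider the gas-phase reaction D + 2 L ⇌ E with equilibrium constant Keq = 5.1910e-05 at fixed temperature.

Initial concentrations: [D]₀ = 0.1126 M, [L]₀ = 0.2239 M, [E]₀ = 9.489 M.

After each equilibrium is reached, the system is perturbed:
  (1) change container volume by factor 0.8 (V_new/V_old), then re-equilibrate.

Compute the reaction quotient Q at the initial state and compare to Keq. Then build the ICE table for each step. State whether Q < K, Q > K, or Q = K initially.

Q₀ = 1681; Q > K (proceeds reverse)

Q₀ = 1681 vs Keq = 5.1910e-05 ⇒ Q>K, reverse
Step 1:
                  D         L         E
  init       0.1126    0.2239     9.489
  Δ           9.315     18.63    -9.315
  eq          9.428     18.85     0.174
  solve Keq expr → x = -9.315; check Q = 5.1910e-05
Then change container volume by factor 0.8 (V_new/V_old).
Step 2:
                  D         L         E
  init        11.78     23.57    0.2175
  Δ         -0.1127   -0.2253    0.1127
  eq          11.67     23.34    0.3301
  solve Keq expr → x = 0.1127; check Q = 5.1910e-05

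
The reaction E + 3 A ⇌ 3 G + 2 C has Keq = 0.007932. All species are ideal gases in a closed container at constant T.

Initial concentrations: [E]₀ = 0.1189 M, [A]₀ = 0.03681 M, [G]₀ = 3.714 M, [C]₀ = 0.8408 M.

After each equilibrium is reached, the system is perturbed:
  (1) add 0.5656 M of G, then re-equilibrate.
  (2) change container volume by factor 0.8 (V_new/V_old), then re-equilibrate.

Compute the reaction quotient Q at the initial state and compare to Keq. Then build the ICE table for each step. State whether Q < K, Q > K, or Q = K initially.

Q₀ = 6.1071e+06; Q > K (proceeds reverse)

Q₀ = 6.1071e+06 vs Keq = 0.007932 ⇒ Q>K, reverse
Step 1:
                    E           A           G           C
  init         0.1189     0.03681       3.714      0.8408
  Δ            0.4087       1.226      -1.226     -0.8174
  eq           0.5276       1.263       2.488      0.0234
  solve Keq expr → x = -0.4087; check Q = 0.007932
Then add 0.5656 M of G.
Step 2:
                    E           A           G           C
  init         0.5276       1.263       3.053      0.0234
  Δ          0.002942    0.008827   -0.008827   -0.005885
  eq           0.5305       1.272       3.045     0.01751
  solve Keq expr → x = -0.002942; check Q = 0.007932
Then change container volume by factor 0.8 (V_new/V_old).
Step 3:
                    E           A           G           C
  init         0.6632        1.59       3.806     0.02189
  Δ          0.001104    0.003312   -0.003312   -0.002208
  eq           0.6643       1.593       3.803     0.01968
  solve Keq expr → x = -0.001104; check Q = 0.007932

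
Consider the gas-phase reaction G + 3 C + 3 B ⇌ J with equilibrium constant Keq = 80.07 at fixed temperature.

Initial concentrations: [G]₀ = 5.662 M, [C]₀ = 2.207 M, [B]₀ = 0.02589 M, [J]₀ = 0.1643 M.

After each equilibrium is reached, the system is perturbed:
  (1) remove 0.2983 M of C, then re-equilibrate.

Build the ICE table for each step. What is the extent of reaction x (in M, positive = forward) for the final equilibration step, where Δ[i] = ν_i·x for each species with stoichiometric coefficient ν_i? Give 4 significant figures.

x = -0.001593 M

Q₀ = 155.5 vs Keq = 80.07 ⇒ Q>K, reverse
Step 1:
                  G         C         B         J
  I           5.662     2.207   0.02589    0.1643
  C        0.002062  0.006185  0.006185 -0.002062
  E           5.664     2.213   0.03208    0.1622
  solve Keq expr → x = -0.002062; check Q = 80.07
Then remove 0.2983 M of C.
Step 2:
                  G         C         B         J
  I           5.664     1.915   0.03208    0.1622
  C        0.001593  0.004779  0.004779 -0.001593
  E           5.666      1.92   0.03685    0.1606
  solve Keq expr → x = -0.001593; check Q = 80.07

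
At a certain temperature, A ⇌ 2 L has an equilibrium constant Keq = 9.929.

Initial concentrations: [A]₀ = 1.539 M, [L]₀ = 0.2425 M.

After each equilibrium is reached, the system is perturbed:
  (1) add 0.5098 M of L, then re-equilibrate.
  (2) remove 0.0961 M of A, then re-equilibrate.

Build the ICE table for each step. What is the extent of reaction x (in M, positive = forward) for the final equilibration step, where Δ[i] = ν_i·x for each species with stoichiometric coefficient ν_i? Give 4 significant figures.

x = -0.048 M

Q₀ = 0.03821 vs Keq = 9.929 ⇒ Q<K, forward
Step 1:
                   A          L
  Initial      1.539     0.2425
  Change      -1.017      2.034
  Equil        0.522      2.277
  solve Keq expr → x = 1.017; check Q = 9.929
Then add 0.5098 M of L.
Step 2:
                   A          L
  Initial      0.522      2.786
  Change      0.1255    -0.2509
  Equil       0.6474      2.535
  solve Keq expr → x = -0.1255; check Q = 9.929
Then remove 0.0961 M of A.
Step 3:
                   A          L
  Initial     0.5513      2.535
  Change       0.048     -0.096
  Equil       0.5993      2.439
  solve Keq expr → x = -0.048; check Q = 9.929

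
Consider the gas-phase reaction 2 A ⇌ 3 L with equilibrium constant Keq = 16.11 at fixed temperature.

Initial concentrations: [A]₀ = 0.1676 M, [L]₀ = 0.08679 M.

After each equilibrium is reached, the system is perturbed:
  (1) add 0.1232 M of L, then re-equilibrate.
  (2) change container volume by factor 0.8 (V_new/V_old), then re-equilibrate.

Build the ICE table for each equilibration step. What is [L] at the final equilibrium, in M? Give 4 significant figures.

[L]_eq = 0.4601 M

Q₀ = 0.02327 vs Keq = 16.11 ⇒ Q<K, forward
Step 1:
                  A         L
  init       0.1676   0.08679
  Δ         -0.1303    0.1954
  eq        0.03734    0.2822
  solve Keq expr → x = 0.06513; check Q = 16.11
Then add 0.1232 M of L.
Step 2:
                  A         L
  init      0.03734    0.4054
  Δ         0.01997  -0.02995
  eq        0.05731    0.3754
  solve Keq expr → x = -0.009983; check Q = 16.11
Then change container volume by factor 0.8 (V_new/V_old).
Step 3:
                  A         L
  init      0.07164    0.4693
  Δ        0.006118 -0.009177
  eq        0.07776    0.4601
  solve Keq expr → x = -0.003059; check Q = 16.11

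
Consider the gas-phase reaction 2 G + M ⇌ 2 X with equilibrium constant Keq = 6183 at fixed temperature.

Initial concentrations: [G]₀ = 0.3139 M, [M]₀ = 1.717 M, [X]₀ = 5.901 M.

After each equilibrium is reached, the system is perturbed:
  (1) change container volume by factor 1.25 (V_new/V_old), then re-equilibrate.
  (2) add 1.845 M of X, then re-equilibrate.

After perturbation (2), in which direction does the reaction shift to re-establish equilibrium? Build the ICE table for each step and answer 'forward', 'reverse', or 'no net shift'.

Q₀ = 205.8 vs Keq = 6183 ⇒ Q<K, forward
Step 1:
                   G          M          X
  init        0.3139      1.717      5.901
  Δ          -0.2519    -0.1259     0.2519
  eq         0.06203      1.591      6.153
  solve Keq expr → x = 0.1259; check Q = 6183
Then change container volume by factor 1.25 (V_new/V_old).
Step 2:
                   G          M          X
  init       0.04963      1.273      4.922
  Δ         0.005731   0.002865  -0.005731
  eq         0.05536      1.276      4.917
  solve Keq expr → x = -0.002865; check Q = 6183
Then add 1.845 M of X.
Step 3:
                   G          M          X
  init       0.05536      1.276      6.762
  Δ          0.02025    0.01012   -0.02025
  eq         0.07561      1.286      6.741
  solve Keq expr → x = -0.01012; check Q = 6183

Direction: reverse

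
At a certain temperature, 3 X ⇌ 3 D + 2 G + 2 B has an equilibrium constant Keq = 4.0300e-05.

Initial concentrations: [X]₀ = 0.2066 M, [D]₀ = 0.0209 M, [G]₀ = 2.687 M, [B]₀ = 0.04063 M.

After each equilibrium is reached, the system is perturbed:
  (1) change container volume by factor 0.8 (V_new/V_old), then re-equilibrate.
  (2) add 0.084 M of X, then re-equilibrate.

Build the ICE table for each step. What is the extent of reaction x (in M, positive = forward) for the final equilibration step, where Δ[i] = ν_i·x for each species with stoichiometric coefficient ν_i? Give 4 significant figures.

x = 0.002182 M

Q₀ = 1.2339e-05 vs Keq = 4.0300e-05 ⇒ Q<K, forward
Step 1:
                  X         D         G         B
  init       0.2066    0.0209     2.687   0.04063
  Δ       -0.006952  0.006952  0.004634  0.004634
  eq         0.1996   0.02785     2.692   0.04526
  solve Keq expr → x = 0.002317; check Q = 4.0300e-05
Then change container volume by factor 0.8 (V_new/V_old).
Step 2:
                  X         D         G         B
  init       0.2496   0.03481     3.365   0.05658
  Δ        0.006733 -0.006733 -0.004488 -0.004488
  eq         0.2563   0.02808      3.36   0.05209
  solve Keq expr → x = -0.002244; check Q = 4.0300e-05
Then add 0.084 M of X.
Step 3:
                  X         D         G         B
  init       0.3403   0.02808      3.36   0.05209
  Δ       -0.006547  0.006547  0.004364  0.004364
  eq         0.3337   0.03463     3.364   0.05646
  solve Keq expr → x = 0.002182; check Q = 4.0300e-05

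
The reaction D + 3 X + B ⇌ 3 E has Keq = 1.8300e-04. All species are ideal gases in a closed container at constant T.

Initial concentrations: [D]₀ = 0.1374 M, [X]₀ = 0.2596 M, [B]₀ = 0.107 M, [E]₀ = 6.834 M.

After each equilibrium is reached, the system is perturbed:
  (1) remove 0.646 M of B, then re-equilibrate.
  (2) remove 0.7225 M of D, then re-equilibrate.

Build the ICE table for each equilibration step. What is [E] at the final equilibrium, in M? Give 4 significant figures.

Q₀ = 1.2409e+06 vs Keq = 1.8300e-04 ⇒ Q>K, reverse
Step 1:
                   D          X          B          E
  init        0.1374     0.2596      0.107      6.834
  Δ            2.071      6.214      2.071     -6.214
  eq           2.209      6.473      2.178     0.6204
  solve Keq expr → x = -2.071; check Q = 1.8300e-04
Then remove 0.646 M of B.
Step 2:
                   D          X          B          E
  init         2.209      6.473      1.532     0.6204
  Δ          0.01984    0.05951    0.01984   -0.05951
  eq           2.228      6.533      1.552     0.5609
  solve Keq expr → x = -0.01984; check Q = 1.8300e-04
Then remove 0.7225 M of D.
Step 3:
                   D          X          B          E
  init         1.506      6.533      1.552     0.5609
  Δ          0.01995    0.05986    0.01995   -0.05986
  eq           1.526      6.593      1.572      0.501
  solve Keq expr → x = -0.01995; check Q = 1.8300e-04

[E]_eq = 0.501 M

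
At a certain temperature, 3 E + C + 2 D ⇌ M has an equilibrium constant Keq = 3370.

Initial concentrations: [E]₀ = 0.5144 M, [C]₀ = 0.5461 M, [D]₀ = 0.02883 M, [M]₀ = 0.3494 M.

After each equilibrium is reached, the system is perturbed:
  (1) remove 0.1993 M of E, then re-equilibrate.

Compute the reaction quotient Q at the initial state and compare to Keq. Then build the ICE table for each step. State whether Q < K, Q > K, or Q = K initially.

Q₀ = 5655 vs Keq = 3370 ⇒ Q>K, reverse
Step 1:
                   E          C          D          M
  init        0.5144     0.5461    0.02883     0.3494
  Δ          0.01063   0.003544   0.007088  -0.003544
  eq           0.525     0.5496    0.03592     0.3459
  solve Keq expr → x = -0.003544; check Q = 3370
Then remove 0.1993 M of E.
Step 2:
                   E          C          D          M
  init        0.3257     0.5496    0.03592     0.3459
  Δ          0.03717    0.01239    0.02478   -0.01239
  eq          0.3629      0.562     0.0607     0.3335
  solve Keq expr → x = -0.01239; check Q = 3370

Q₀ = 5655; Q > K (proceeds reverse)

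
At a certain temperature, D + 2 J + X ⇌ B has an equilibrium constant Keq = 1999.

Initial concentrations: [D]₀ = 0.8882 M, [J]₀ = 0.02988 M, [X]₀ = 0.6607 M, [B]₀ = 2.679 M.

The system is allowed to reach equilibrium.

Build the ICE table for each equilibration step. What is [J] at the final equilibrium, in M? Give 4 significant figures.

[J]_eq = 0.04717 M

Q₀ = 5113 vs Keq = 1999 ⇒ Q>K, reverse
Step 1:
                    D           J           X           B
  init         0.8882     0.02988      0.6607       2.679
  Δ          0.008646     0.01729    0.008646   -0.008646
  eq           0.8968     0.04717      0.6693        2.67
  solve Keq expr → x = -0.008646; check Q = 1999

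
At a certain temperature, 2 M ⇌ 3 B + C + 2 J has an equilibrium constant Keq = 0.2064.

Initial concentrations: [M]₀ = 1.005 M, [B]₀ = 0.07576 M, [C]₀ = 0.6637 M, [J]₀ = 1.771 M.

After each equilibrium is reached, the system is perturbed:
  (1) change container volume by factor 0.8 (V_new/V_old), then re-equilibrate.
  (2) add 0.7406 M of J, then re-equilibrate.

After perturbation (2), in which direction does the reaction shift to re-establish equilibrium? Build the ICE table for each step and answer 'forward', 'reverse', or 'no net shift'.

Q₀ = 8.9618e-04 vs Keq = 0.2064 ⇒ Q<K, forward
Step 1:
                  M         B         C         J
  I           1.005   0.07576    0.6637     1.771
  C           -0.19    0.2851   0.09502      0.19
  E           0.815    0.3608    0.7587     1.961
  solve Keq expr → x = 0.09502; check Q = 0.2064
Then change container volume by factor 0.8 (V_new/V_old).
Step 2:
                  M         B         C         J
  I           1.019     0.451    0.9484     2.451
  C         0.06182  -0.09273  -0.03091  -0.06182
  E           1.081    0.3583    0.9175     2.389
  solve Keq expr → x = -0.03091; check Q = 0.2064
Then add 0.7406 M of J.
Step 3:
                  M         B         C         J
  I           1.081    0.3583    0.9175      3.13
  C         0.03268  -0.04902  -0.01634  -0.03268
  E           1.113    0.3093    0.9012     3.097
  solve Keq expr → x = -0.01634; check Q = 0.2064

Direction: reverse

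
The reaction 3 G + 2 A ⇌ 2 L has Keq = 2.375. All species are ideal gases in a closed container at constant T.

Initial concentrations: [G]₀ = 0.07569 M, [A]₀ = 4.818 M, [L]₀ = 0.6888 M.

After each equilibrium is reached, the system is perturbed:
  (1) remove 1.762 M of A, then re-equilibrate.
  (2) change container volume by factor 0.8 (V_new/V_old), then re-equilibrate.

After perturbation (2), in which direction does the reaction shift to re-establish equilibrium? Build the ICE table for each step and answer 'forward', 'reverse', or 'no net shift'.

Direction: forward

Q₀ = 47.13 vs Keq = 2.375 ⇒ Q>K, reverse
Step 1:
                   G          A          L
  init       0.07569      4.818     0.6888
  Δ           0.1122    0.07479   -0.07479
  eq          0.1879      4.893      0.614
  solve Keq expr → x = -0.03739; check Q = 2.375
Then remove 1.762 M of A.
Step 2:
                   G          A          L
  init        0.1879      3.131      0.614
  Δ          0.05343    0.03562   -0.03562
  eq          0.2413      3.166     0.5784
  solve Keq expr → x = -0.01781; check Q = 2.375
Then change container volume by factor 0.8 (V_new/V_old).
Step 3:
                   G          A          L
  init        0.3016      3.958      0.723
  Δ         -0.05133   -0.03422    0.03422
  eq          0.2503      3.924     0.7572
  solve Keq expr → x = 0.01711; check Q = 2.375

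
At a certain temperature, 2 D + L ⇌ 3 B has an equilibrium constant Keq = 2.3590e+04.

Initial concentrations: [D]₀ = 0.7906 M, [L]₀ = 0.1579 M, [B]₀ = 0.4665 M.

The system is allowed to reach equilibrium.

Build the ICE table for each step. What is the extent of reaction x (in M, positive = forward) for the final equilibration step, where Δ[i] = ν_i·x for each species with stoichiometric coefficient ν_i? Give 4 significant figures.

Q₀ = 1.029 vs Keq = 2.3590e+04 ⇒ Q<K, forward
Step 1:
                   D          L          B
  I           0.7906     0.1579     0.4665
  C          -0.3155    -0.1577     0.4732
  E           0.4751 1.5585e-04     0.9397
  solve Keq expr → x = 0.1577; check Q = 2.3590e+04

x = 0.1577 M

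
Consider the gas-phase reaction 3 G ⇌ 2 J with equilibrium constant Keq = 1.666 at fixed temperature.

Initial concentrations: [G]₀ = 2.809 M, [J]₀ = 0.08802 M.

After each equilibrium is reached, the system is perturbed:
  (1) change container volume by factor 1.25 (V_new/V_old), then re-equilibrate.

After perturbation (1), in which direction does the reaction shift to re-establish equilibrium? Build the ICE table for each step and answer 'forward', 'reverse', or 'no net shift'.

Q₀ = 3.4955e-04 vs Keq = 1.666 ⇒ Q<K, forward
Step 1:
                    G           J
  I             2.809     0.08802
  C            -1.808       1.205
  E             1.001       1.293
  solve Keq expr → x = 0.6026; check Q = 1.666
Then change container volume by factor 1.25 (V_new/V_old).
Step 2:
                    G           J
  I             0.801       1.035
  C           0.04506    -0.03004
  E            0.8461       1.005
  solve Keq expr → x = -0.01502; check Q = 1.666

Direction: reverse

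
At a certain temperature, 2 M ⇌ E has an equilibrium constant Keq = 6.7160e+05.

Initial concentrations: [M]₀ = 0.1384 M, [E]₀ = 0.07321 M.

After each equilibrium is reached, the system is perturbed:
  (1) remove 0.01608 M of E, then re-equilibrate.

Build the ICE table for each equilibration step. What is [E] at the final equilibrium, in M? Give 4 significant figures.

Q₀ = 3.822 vs Keq = 6.7160e+05 ⇒ Q<K, forward
Step 1:
                   M          E
  I           0.1384    0.07321
  C          -0.1379    0.06897
  E       4.6011e-04     0.1422
  solve Keq expr → x = 0.06897; check Q = 6.7160e+05
Then remove 0.01608 M of E.
Step 2:
                   M          E
  I       4.6011e-04     0.1261
  C       -2.6776e-05 1.3388e-05
  E       4.3334e-04     0.1261
  solve Keq expr → x = 1.3388e-05; check Q = 6.7160e+05

[E]_eq = 0.1261 M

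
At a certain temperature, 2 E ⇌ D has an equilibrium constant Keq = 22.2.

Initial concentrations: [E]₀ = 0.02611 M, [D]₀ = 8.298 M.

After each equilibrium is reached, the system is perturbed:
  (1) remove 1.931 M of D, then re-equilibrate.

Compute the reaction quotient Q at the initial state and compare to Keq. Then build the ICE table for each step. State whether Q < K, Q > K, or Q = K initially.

Q₀ = 1.2172e+04 vs Keq = 22.2 ⇒ Q>K, reverse
Step 1:
                  E         D
  I         0.02611     8.298
  C          0.5746   -0.2873
  E          0.6007     8.011
  solve Keq expr → x = -0.2873; check Q = 22.2
Then remove 1.931 M of D.
Step 2:
                  E         D
  I          0.6007      6.08
  C        -0.07576   0.03788
  E          0.5249     6.118
  solve Keq expr → x = 0.03788; check Q = 22.2

Q₀ = 1.2172e+04; Q > K (proceeds reverse)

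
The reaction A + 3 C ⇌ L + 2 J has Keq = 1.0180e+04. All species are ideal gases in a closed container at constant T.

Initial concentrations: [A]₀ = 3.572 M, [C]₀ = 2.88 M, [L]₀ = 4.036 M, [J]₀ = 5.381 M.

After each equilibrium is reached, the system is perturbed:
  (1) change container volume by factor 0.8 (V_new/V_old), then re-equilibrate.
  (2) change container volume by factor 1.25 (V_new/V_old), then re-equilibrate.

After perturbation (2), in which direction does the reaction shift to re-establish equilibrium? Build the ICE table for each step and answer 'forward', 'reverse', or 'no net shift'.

Q₀ = 1.37 vs Keq = 1.0180e+04 ⇒ Q<K, forward
Step 1:
                    A           C           L           J
  Initial       3.572        2.88       4.036       5.381
  Change        -0.89       -2.67        0.89        1.78
  Equil         2.682      0.2099       4.926       7.161
  solve Keq expr → x = 0.89; check Q = 1.0180e+04
Then change container volume by factor 0.8 (V_new/V_old).
Step 2:
                    A           C           L           J
  Initial       3.352      0.2624       6.158       8.951
  Change     -0.00612    -0.01836     0.00612     0.01224
  Equil         3.346      0.2441       6.164       8.964
  solve Keq expr → x = 0.00612; check Q = 1.0180e+04
Then change container volume by factor 1.25 (V_new/V_old).
Step 3:
                    A           C           L           J
  Initial       2.677      0.1952       4.931       7.171
  Change     0.004896     0.01469   -0.004896   -0.009792
  Equil         2.682      0.2099       4.926       7.161
  solve Keq expr → x = -0.004896; check Q = 1.0180e+04

Direction: reverse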